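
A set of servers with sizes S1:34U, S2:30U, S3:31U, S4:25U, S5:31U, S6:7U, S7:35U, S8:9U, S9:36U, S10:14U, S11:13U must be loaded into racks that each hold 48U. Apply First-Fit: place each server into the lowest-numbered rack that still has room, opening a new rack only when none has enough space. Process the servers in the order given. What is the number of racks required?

Put S1 (34U) in rack 1; 14U remain.
Put S2 (30U) in rack 2; 18U remain.
Put S3 (31U) in rack 3; 17U remain.
Put S4 (25U) in rack 4; 23U remain.
Put S5 (31U) in rack 5; 17U remain.
Put S6 (7U) in rack 1; 7U remain.
Put S7 (35U) in rack 6; 13U remain.
Put S8 (9U) in rack 2; 9U remain.
Put S9 (36U) in rack 7; 12U remain.
Put S10 (14U) in rack 3; 3U remain.
Put S11 (13U) in rack 4; 10U remain.

7 racks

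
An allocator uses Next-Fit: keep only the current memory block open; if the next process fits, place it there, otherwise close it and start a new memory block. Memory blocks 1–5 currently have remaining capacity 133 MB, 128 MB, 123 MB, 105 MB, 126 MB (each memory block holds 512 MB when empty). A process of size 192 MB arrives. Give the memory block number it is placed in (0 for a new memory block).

0

Next-Fit only looks at memory block 5, which has 126 MB free.
192 MB does not fit, so a new memory block is opened.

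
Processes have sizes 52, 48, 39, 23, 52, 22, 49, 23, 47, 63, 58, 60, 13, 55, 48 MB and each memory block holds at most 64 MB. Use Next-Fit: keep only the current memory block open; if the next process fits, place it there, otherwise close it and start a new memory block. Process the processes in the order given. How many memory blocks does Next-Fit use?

Put 52 MB in memory block 1; 12 MB remain.
Put 48 MB in memory block 2; 16 MB remain.
Put 39 MB in memory block 3; 25 MB remain.
Put 23 MB in memory block 3; 2 MB remain.
Put 52 MB in memory block 4; 12 MB remain.
Put 22 MB in memory block 5; 42 MB remain.
Put 49 MB in memory block 6; 15 MB remain.
Put 23 MB in memory block 7; 41 MB remain.
Put 47 MB in memory block 8; 17 MB remain.
Put 63 MB in memory block 9; 1 MB remain.
Put 58 MB in memory block 10; 6 MB remain.
Put 60 MB in memory block 11; 4 MB remain.
Put 13 MB in memory block 12; 51 MB remain.
Put 55 MB in memory block 13; 9 MB remain.
Put 48 MB in memory block 14; 16 MB remain.
Final memory blocks: [52] [48] [39,23] [52] [22] [49] [23] [47] [63] [58] [60] [13] [55] [48].

14 memory blocks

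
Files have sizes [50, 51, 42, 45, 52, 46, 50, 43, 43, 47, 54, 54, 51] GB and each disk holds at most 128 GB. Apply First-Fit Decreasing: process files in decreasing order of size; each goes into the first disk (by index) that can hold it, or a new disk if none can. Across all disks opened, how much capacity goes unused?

Sorted descending: 54, 54, 52, 51, 51, 50, 50, 47, 46, 45, 43, 43, 42.
disk 1: place 54 GB, 74 GB left
disk 1: place 54 GB, 20 GB left
disk 2: place 52 GB, 76 GB left
disk 2: place 51 GB, 25 GB left
disk 3: place 51 GB, 77 GB left
disk 3: place 50 GB, 27 GB left
disk 4: place 50 GB, 78 GB left
disk 4: place 47 GB, 31 GB left
disk 5: place 46 GB, 82 GB left
disk 5: place 45 GB, 37 GB left
disk 6: place 43 GB, 85 GB left
disk 6: place 43 GB, 42 GB left
disk 6: place 42 GB, 0 GB left
6 disks × 128 GB = 768 GB; used 628 GB; unused 140 GB.

140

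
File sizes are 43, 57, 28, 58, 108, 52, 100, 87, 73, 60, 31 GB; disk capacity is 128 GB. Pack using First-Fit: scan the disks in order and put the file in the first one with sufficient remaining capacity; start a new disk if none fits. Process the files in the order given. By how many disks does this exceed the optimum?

1

First-Fit: [43,57,28] [58,52] [108] [100] [87,31] [73] [60] → 7 disks.
Total size 697 GB; any packing needs at least ⌈697/128⌉ = 6 disks.
An optimal packing achieves that bound: [108] [100,28] [87,31] [73,52] [60,58] [57,43] → 6 disks.
Excess: 7 − 6 = 1.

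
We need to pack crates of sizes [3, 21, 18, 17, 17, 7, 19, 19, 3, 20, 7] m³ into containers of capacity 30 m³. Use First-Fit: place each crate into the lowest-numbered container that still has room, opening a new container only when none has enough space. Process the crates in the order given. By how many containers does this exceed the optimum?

First-Fit: [3,21,3] [18,7] [17,7] [17] [19] [19] [20] → 7 containers.
7 crates exceed 15 m³ (half the capacity), and no two of those can share a container, so at least 7 containers are needed.
So 7 is already optimal.

0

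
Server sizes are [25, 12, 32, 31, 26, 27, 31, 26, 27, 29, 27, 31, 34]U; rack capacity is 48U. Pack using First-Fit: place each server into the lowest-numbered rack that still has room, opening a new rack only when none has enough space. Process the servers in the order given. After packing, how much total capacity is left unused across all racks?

218

rack 1: place 25U, 23U left
rack 1: place 12U, 11U left
rack 2: place 32U, 16U left
rack 3: place 31U, 17U left
rack 4: place 26U, 22U left
rack 5: place 27U, 21U left
rack 6: place 31U, 17U left
rack 7: place 26U, 22U left
rack 8: place 27U, 21U left
rack 9: place 29U, 19U left
rack 10: place 27U, 21U left
rack 11: place 31U, 17U left
rack 12: place 34U, 14U left
12 racks × 48U = 576U; used 358U; unused 218U.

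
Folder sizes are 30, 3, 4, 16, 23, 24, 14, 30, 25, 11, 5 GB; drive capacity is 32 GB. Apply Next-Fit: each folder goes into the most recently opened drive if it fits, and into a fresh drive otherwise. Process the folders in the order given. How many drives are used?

30 GB → drive 1 (remaining 2 GB)
3 GB → drive 2 (remaining 29 GB)
4 GB → drive 2 (remaining 25 GB)
16 GB → drive 2 (remaining 9 GB)
23 GB → drive 3 (remaining 9 GB)
24 GB → drive 4 (remaining 8 GB)
14 GB → drive 5 (remaining 18 GB)
30 GB → drive 6 (remaining 2 GB)
25 GB → drive 7 (remaining 7 GB)
11 GB → drive 8 (remaining 21 GB)
5 GB → drive 8 (remaining 16 GB)
Final drives: [30] [3,4,16] [23] [24] [14] [30] [25] [11,5].

8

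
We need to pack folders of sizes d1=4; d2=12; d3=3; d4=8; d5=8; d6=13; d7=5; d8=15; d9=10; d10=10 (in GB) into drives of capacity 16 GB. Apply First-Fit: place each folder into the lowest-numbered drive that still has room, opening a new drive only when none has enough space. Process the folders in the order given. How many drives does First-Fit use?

Put d1 (4 GB) in drive 1; 12 GB remain.
Put d2 (12 GB) in drive 1; 0 GB remain.
Put d3 (3 GB) in drive 2; 13 GB remain.
Put d4 (8 GB) in drive 2; 5 GB remain.
Put d5 (8 GB) in drive 3; 8 GB remain.
Put d6 (13 GB) in drive 4; 3 GB remain.
Put d7 (5 GB) in drive 2; 0 GB remain.
Put d8 (15 GB) in drive 5; 1 GB remain.
Put d9 (10 GB) in drive 6; 6 GB remain.
Put d10 (10 GB) in drive 7; 6 GB remain.

7 drives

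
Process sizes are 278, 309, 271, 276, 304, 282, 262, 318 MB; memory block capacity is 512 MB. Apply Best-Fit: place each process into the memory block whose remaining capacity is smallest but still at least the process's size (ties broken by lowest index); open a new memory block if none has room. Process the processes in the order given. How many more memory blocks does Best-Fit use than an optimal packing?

Best-Fit: [278] [309] [271] [276] [304] [282] [262] [318] → 8 memory blocks.
8 processes exceed 256 MB (half the capacity), and no two of those can share a memory block, so at least 8 memory blocks are needed.
So 8 is already optimal.

0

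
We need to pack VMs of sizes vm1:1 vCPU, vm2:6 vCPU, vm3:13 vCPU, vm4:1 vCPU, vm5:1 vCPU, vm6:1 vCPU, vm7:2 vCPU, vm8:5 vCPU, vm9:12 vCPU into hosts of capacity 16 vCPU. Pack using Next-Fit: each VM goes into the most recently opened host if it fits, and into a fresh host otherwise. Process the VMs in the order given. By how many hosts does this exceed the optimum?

Next-Fit: [1,6] [13,1,1,1] [2,5] [12] → 4 hosts.
Total size 42 vCPU; any packing needs at least ⌈42/16⌉ = 3 hosts.
An optimal packing achieves that bound: [13,2,1] [12,1,1,1] [6,5] → 3 hosts.
Excess: 4 − 3 = 1.

1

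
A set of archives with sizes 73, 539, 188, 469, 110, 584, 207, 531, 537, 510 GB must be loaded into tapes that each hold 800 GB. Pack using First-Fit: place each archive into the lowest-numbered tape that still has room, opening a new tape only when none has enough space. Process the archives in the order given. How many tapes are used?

73 GB → tape 1 (remaining 727 GB)
539 GB → tape 1 (remaining 188 GB)
188 GB → tape 1 (remaining 0 GB)
469 GB → tape 2 (remaining 331 GB)
110 GB → tape 2 (remaining 221 GB)
584 GB → tape 3 (remaining 216 GB)
207 GB → tape 2 (remaining 14 GB)
531 GB → tape 4 (remaining 269 GB)
537 GB → tape 5 (remaining 263 GB)
510 GB → tape 6 (remaining 290 GB)
Final tapes: [73,539,188] [469,110,207] [584] [531] [537] [510].

6 tapes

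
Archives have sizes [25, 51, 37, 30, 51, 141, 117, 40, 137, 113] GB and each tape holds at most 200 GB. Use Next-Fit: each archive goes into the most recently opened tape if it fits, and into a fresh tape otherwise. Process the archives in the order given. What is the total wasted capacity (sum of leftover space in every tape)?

258

Put 25 GB in tape 1; 175 GB remain.
Put 51 GB in tape 1; 124 GB remain.
Put 37 GB in tape 1; 87 GB remain.
Put 30 GB in tape 1; 57 GB remain.
Put 51 GB in tape 1; 6 GB remain.
Put 141 GB in tape 2; 59 GB remain.
Put 117 GB in tape 3; 83 GB remain.
Put 40 GB in tape 3; 43 GB remain.
Put 137 GB in tape 4; 63 GB remain.
Put 113 GB in tape 5; 87 GB remain.
5 tapes × 200 GB = 1000 GB; used 742 GB; unused 258 GB.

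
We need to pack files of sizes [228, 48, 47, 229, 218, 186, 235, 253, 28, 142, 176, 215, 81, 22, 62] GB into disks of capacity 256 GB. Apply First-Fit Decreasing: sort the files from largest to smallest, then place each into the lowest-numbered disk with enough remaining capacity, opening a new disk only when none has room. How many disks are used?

Sorted descending: 253, 235, 229, 228, 218, 215, 186, 176, 142, 81, 62, 48, 47, 28, 22.
Put 253 GB in disk 1; 3 GB remain.
Put 235 GB in disk 2; 21 GB remain.
Put 229 GB in disk 3; 27 GB remain.
Put 228 GB in disk 4; 28 GB remain.
Put 218 GB in disk 5; 38 GB remain.
Put 215 GB in disk 6; 41 GB remain.
Put 186 GB in disk 7; 70 GB remain.
Put 176 GB in disk 8; 80 GB remain.
Put 142 GB in disk 9; 114 GB remain.
Put 81 GB in disk 9; 33 GB remain.
Put 62 GB in disk 7; 8 GB remain.
Put 48 GB in disk 8; 32 GB remain.
Put 47 GB in disk 10; 209 GB remain.
Put 28 GB in disk 4; 0 GB remain.
Put 22 GB in disk 3; 5 GB remain.
Final disks: [253] [235] [229,22] [228,28] [218] [215] [186,62] [176,48] [142,81] [47].

10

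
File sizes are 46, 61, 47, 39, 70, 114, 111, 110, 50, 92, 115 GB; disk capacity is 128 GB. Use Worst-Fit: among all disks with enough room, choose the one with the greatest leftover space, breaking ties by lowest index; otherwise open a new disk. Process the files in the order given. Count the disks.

46 GB → disk 1 (remaining 82 GB)
61 GB → disk 1 (remaining 21 GB)
47 GB → disk 2 (remaining 81 GB)
39 GB → disk 2 (remaining 42 GB)
70 GB → disk 3 (remaining 58 GB)
114 GB → disk 4 (remaining 14 GB)
111 GB → disk 5 (remaining 17 GB)
110 GB → disk 6 (remaining 18 GB)
50 GB → disk 3 (remaining 8 GB)
92 GB → disk 7 (remaining 36 GB)
115 GB → disk 8 (remaining 13 GB)
Final disks: [46,61] [47,39] [70,50] [114] [111] [110] [92] [115].

8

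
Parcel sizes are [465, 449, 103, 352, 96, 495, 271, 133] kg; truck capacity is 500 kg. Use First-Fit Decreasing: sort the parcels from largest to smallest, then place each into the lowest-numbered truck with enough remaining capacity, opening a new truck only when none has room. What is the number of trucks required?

5

Sorted descending: 495, 465, 449, 352, 271, 133, 103, 96.
Put 495 kg in truck 1; 5 kg remain.
Put 465 kg in truck 2; 35 kg remain.
Put 449 kg in truck 3; 51 kg remain.
Put 352 kg in truck 4; 148 kg remain.
Put 271 kg in truck 5; 229 kg remain.
Put 133 kg in truck 4; 15 kg remain.
Put 103 kg in truck 5; 126 kg remain.
Put 96 kg in truck 5; 30 kg remain.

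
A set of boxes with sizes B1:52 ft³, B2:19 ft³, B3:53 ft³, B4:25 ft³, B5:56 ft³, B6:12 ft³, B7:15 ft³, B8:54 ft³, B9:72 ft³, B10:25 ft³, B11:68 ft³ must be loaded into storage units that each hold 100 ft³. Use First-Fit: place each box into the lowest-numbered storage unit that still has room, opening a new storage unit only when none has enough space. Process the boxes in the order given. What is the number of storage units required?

6 storage units

storage unit 1: place B1 (52 ft³), 48 ft³ left
storage unit 1: place B2 (19 ft³), 29 ft³ left
storage unit 2: place B3 (53 ft³), 47 ft³ left
storage unit 1: place B4 (25 ft³), 4 ft³ left
storage unit 3: place B5 (56 ft³), 44 ft³ left
storage unit 2: place B6 (12 ft³), 35 ft³ left
storage unit 2: place B7 (15 ft³), 20 ft³ left
storage unit 4: place B8 (54 ft³), 46 ft³ left
storage unit 5: place B9 (72 ft³), 28 ft³ left
storage unit 3: place B10 (25 ft³), 19 ft³ left
storage unit 6: place B11 (68 ft³), 32 ft³ left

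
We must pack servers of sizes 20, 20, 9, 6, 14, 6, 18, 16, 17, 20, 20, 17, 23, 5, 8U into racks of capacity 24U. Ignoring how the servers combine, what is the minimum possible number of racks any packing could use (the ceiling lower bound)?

10 racks

Total size = 20 + 20 + 9 + 6 + 14 + 6 + 18 + 16 + 17 + 20 + 20 + 17 + 23 + 5 + 8 = 219U.
⌈219 / 24⌉ = 10.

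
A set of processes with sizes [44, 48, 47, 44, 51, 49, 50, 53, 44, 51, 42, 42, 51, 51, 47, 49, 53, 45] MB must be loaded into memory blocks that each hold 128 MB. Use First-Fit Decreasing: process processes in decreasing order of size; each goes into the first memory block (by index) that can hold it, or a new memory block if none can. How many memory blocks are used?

9 memory blocks

Sorted descending: 53, 53, 51, 51, 51, 51, 50, 49, 49, 48, 47, 47, 45, 44, 44, 44, 42, 42.
Put 53 MB in memory block 1; 75 MB remain.
Put 53 MB in memory block 1; 22 MB remain.
Put 51 MB in memory block 2; 77 MB remain.
Put 51 MB in memory block 2; 26 MB remain.
Put 51 MB in memory block 3; 77 MB remain.
Put 51 MB in memory block 3; 26 MB remain.
Put 50 MB in memory block 4; 78 MB remain.
Put 49 MB in memory block 4; 29 MB remain.
Put 49 MB in memory block 5; 79 MB remain.
Put 48 MB in memory block 5; 31 MB remain.
Put 47 MB in memory block 6; 81 MB remain.
Put 47 MB in memory block 6; 34 MB remain.
Put 45 MB in memory block 7; 83 MB remain.
Put 44 MB in memory block 7; 39 MB remain.
Put 44 MB in memory block 8; 84 MB remain.
Put 44 MB in memory block 8; 40 MB remain.
Put 42 MB in memory block 9; 86 MB remain.
Put 42 MB in memory block 9; 44 MB remain.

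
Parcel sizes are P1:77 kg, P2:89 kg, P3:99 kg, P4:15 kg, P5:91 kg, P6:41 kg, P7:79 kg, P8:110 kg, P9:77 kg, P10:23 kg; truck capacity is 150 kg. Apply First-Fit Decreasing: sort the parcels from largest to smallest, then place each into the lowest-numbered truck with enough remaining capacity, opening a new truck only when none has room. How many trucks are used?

Sorted descending: 110, 99, 91, 89, 79, 77, 77, 41, 23, 15.
110 kg → truck 1 (remaining 40 kg)
99 kg → truck 2 (remaining 51 kg)
91 kg → truck 3 (remaining 59 kg)
89 kg → truck 4 (remaining 61 kg)
79 kg → truck 5 (remaining 71 kg)
77 kg → truck 6 (remaining 73 kg)
77 kg → truck 7 (remaining 73 kg)
41 kg → truck 2 (remaining 10 kg)
23 kg → truck 1 (remaining 17 kg)
15 kg → truck 1 (remaining 2 kg)

7 trucks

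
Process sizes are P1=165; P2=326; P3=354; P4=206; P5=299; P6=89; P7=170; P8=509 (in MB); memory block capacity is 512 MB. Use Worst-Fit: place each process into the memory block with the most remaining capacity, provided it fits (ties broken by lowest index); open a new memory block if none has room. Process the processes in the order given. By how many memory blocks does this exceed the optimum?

Worst-Fit: [165,326] [354,89] [206,299] [170] [509] → 5 memory blocks.
Total size 2118 MB; any packing needs at least ⌈2118/512⌉ = 5 memory blocks.
So 5 is already optimal.

0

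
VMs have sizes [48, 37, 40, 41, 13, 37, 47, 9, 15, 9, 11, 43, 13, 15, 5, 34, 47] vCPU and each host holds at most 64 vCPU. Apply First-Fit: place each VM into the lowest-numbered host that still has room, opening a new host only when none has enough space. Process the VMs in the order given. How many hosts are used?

Put 48 vCPU in host 1; 16 vCPU remain.
Put 37 vCPU in host 2; 27 vCPU remain.
Put 40 vCPU in host 3; 24 vCPU remain.
Put 41 vCPU in host 4; 23 vCPU remain.
Put 13 vCPU in host 1; 3 vCPU remain.
Put 37 vCPU in host 5; 27 vCPU remain.
Put 47 vCPU in host 6; 17 vCPU remain.
Put 9 vCPU in host 2; 18 vCPU remain.
Put 15 vCPU in host 2; 3 vCPU remain.
Put 9 vCPU in host 3; 15 vCPU remain.
Put 11 vCPU in host 3; 4 vCPU remain.
Put 43 vCPU in host 7; 21 vCPU remain.
Put 13 vCPU in host 4; 10 vCPU remain.
Put 15 vCPU in host 5; 12 vCPU remain.
Put 5 vCPU in host 4; 5 vCPU remain.
Put 34 vCPU in host 8; 30 vCPU remain.
Put 47 vCPU in host 9; 17 vCPU remain.
Final hosts: [48,13] [37,9,15] [40,9,11] [41,13,5] [37,15] [47] [43] [34] [47].

9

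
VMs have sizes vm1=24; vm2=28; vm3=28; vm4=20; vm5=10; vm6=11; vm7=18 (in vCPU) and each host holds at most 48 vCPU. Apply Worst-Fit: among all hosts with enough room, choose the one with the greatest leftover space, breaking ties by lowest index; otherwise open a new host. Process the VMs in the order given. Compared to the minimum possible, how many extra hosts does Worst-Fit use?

1

Worst-Fit: [24,20] [28,10] [28,11] [18] → 4 hosts.
Total size 139 vCPU; any packing needs at least ⌈139/48⌉ = 3 hosts.
An optimal packing achieves that bound: [28,20] [28,18] [24,11,10] → 3 hosts.
Excess: 4 − 3 = 1.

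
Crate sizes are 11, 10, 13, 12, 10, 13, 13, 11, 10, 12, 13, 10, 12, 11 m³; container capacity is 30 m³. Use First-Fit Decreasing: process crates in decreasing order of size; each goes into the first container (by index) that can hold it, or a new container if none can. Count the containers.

7

Sorted descending: 13, 13, 13, 13, 12, 12, 12, 11, 11, 11, 10, 10, 10, 10.
13 m³ → container 1 (remaining 17 m³)
13 m³ → container 1 (remaining 4 m³)
13 m³ → container 2 (remaining 17 m³)
13 m³ → container 2 (remaining 4 m³)
12 m³ → container 3 (remaining 18 m³)
12 m³ → container 3 (remaining 6 m³)
12 m³ → container 4 (remaining 18 m³)
11 m³ → container 4 (remaining 7 m³)
11 m³ → container 5 (remaining 19 m³)
11 m³ → container 5 (remaining 8 m³)
10 m³ → container 6 (remaining 20 m³)
10 m³ → container 6 (remaining 10 m³)
10 m³ → container 6 (remaining 0 m³)
10 m³ → container 7 (remaining 20 m³)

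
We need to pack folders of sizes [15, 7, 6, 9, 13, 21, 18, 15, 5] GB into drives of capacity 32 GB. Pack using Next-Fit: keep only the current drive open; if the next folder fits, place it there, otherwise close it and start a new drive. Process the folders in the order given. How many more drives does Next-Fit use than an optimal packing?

1

Next-Fit: [15,7,6] [9,13] [21] [18] [15,5] → 5 drives.
Total size 109 GB; any packing needs at least ⌈109/32⌉ = 4 drives.
An optimal packing achieves that bound: [21,9] [18,13] [15,15] [7,6,5] → 4 drives.
Excess: 5 − 4 = 1.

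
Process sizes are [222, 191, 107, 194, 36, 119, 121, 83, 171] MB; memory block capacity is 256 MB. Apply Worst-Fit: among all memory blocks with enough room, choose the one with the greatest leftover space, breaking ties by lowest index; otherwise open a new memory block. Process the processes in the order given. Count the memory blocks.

6

222 MB → memory block 1 (remaining 34 MB)
191 MB → memory block 2 (remaining 65 MB)
107 MB → memory block 3 (remaining 149 MB)
194 MB → memory block 4 (remaining 62 MB)
36 MB → memory block 3 (remaining 113 MB)
119 MB → memory block 5 (remaining 137 MB)
121 MB → memory block 5 (remaining 16 MB)
83 MB → memory block 3 (remaining 30 MB)
171 MB → memory block 6 (remaining 85 MB)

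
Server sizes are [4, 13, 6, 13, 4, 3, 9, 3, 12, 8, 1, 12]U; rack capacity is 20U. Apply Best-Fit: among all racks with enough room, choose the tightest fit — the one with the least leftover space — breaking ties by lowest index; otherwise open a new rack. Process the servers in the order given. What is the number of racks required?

5 racks

4U → rack 1 (remaining 16U)
13U → rack 1 (remaining 3U)
6U → rack 2 (remaining 14U)
13U → rack 2 (remaining 1U)
4U → rack 3 (remaining 16U)
3U → rack 1 (remaining 0U)
9U → rack 3 (remaining 7U)
3U → rack 3 (remaining 4U)
12U → rack 4 (remaining 8U)
8U → rack 4 (remaining 0U)
1U → rack 2 (remaining 0U)
12U → rack 5 (remaining 8U)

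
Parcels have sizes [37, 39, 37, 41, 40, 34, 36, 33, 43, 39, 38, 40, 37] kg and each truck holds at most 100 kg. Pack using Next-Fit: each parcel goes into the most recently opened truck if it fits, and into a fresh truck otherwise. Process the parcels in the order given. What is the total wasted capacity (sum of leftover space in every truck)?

truck 1: place 37 kg, 63 kg left
truck 1: place 39 kg, 24 kg left
truck 2: place 37 kg, 63 kg left
truck 2: place 41 kg, 22 kg left
truck 3: place 40 kg, 60 kg left
truck 3: place 34 kg, 26 kg left
truck 4: place 36 kg, 64 kg left
truck 4: place 33 kg, 31 kg left
truck 5: place 43 kg, 57 kg left
truck 5: place 39 kg, 18 kg left
truck 6: place 38 kg, 62 kg left
truck 6: place 40 kg, 22 kg left
truck 7: place 37 kg, 63 kg left
7 trucks × 100 kg = 700 kg; used 494 kg; unused 206 kg.

206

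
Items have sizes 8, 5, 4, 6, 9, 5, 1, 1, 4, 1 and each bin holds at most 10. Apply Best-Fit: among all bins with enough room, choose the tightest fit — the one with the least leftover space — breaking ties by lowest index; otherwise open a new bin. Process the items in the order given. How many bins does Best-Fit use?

Put 8 in bin 1; 2 remain.
Put 5 in bin 2; 5 remain.
Put 4 in bin 2; 1 remain.
Put 6 in bin 3; 4 remain.
Put 9 in bin 4; 1 remain.
Put 5 in bin 5; 5 remain.
Put 1 in bin 2; 0 remain.
Put 1 in bin 4; 0 remain.
Put 4 in bin 3; 0 remain.
Put 1 in bin 1; 1 remain.
Final bins: [8,1] [5,4,1] [6,4] [9,1] [5].

5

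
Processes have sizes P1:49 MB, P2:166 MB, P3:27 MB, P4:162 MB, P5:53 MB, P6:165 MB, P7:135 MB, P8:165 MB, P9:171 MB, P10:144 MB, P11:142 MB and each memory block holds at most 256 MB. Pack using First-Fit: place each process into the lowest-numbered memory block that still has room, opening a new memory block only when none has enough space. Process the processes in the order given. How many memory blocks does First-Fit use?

8

Put P1 (49 MB) in memory block 1; 207 MB remain.
Put P2 (166 MB) in memory block 1; 41 MB remain.
Put P3 (27 MB) in memory block 1; 14 MB remain.
Put P4 (162 MB) in memory block 2; 94 MB remain.
Put P5 (53 MB) in memory block 2; 41 MB remain.
Put P6 (165 MB) in memory block 3; 91 MB remain.
Put P7 (135 MB) in memory block 4; 121 MB remain.
Put P8 (165 MB) in memory block 5; 91 MB remain.
Put P9 (171 MB) in memory block 6; 85 MB remain.
Put P10 (144 MB) in memory block 7; 112 MB remain.
Put P11 (142 MB) in memory block 8; 114 MB remain.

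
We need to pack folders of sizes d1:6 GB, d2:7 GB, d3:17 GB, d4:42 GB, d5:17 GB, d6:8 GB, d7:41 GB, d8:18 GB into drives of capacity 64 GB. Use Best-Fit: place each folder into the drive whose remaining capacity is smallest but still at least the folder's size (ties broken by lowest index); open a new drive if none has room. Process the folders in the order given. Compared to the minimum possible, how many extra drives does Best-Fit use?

Best-Fit: [6,7,17,8] [42,17] [41,18] → 3 drives.
Total size 156 GB; any packing needs at least ⌈156/64⌉ = 3 drives.
So 3 is already optimal.

0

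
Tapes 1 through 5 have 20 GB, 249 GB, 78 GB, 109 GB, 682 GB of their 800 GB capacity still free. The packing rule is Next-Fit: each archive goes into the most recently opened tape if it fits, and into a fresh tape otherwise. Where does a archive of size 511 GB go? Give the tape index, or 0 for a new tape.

5

Next-Fit only looks at tape 5, which has 682 GB free.
511 GB fits there.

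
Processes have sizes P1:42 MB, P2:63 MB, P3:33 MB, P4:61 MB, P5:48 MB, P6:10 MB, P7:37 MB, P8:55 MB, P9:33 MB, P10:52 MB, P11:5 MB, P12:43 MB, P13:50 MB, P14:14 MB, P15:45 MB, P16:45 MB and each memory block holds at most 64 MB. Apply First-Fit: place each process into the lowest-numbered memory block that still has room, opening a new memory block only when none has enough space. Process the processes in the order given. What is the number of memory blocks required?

13

P1 (42 MB) → memory block 1 (remaining 22 MB)
P2 (63 MB) → memory block 2 (remaining 1 MB)
P3 (33 MB) → memory block 3 (remaining 31 MB)
P4 (61 MB) → memory block 4 (remaining 3 MB)
P5 (48 MB) → memory block 5 (remaining 16 MB)
P6 (10 MB) → memory block 1 (remaining 12 MB)
P7 (37 MB) → memory block 6 (remaining 27 MB)
P8 (55 MB) → memory block 7 (remaining 9 MB)
P9 (33 MB) → memory block 8 (remaining 31 MB)
P10 (52 MB) → memory block 9 (remaining 12 MB)
P11 (5 MB) → memory block 1 (remaining 7 MB)
P12 (43 MB) → memory block 10 (remaining 21 MB)
P13 (50 MB) → memory block 11 (remaining 14 MB)
P14 (14 MB) → memory block 3 (remaining 17 MB)
P15 (45 MB) → memory block 12 (remaining 19 MB)
P16 (45 MB) → memory block 13 (remaining 19 MB)
Final memory blocks: [42,10,5] [63] [33,14] [61] [48] [37] [55] [33] [52] [43] [50] [45] [45].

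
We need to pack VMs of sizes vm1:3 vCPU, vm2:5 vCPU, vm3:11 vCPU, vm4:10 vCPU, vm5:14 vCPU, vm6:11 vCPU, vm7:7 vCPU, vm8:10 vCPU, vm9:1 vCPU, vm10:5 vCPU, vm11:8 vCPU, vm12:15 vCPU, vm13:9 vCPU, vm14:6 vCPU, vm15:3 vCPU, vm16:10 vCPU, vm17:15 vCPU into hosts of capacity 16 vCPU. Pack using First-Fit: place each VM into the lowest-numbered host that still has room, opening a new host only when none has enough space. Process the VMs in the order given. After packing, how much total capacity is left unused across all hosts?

33

vm1 (3 vCPU) → host 1 (remaining 13 vCPU)
vm2 (5 vCPU) → host 1 (remaining 8 vCPU)
vm3 (11 vCPU) → host 2 (remaining 5 vCPU)
vm4 (10 vCPU) → host 3 (remaining 6 vCPU)
vm5 (14 vCPU) → host 4 (remaining 2 vCPU)
vm6 (11 vCPU) → host 5 (remaining 5 vCPU)
vm7 (7 vCPU) → host 1 (remaining 1 vCPU)
vm8 (10 vCPU) → host 6 (remaining 6 vCPU)
vm9 (1 vCPU) → host 1 (remaining 0 vCPU)
vm10 (5 vCPU) → host 2 (remaining 0 vCPU)
vm11 (8 vCPU) → host 7 (remaining 8 vCPU)
vm12 (15 vCPU) → host 8 (remaining 1 vCPU)
vm13 (9 vCPU) → host 9 (remaining 7 vCPU)
vm14 (6 vCPU) → host 3 (remaining 0 vCPU)
vm15 (3 vCPU) → host 5 (remaining 2 vCPU)
vm16 (10 vCPU) → host 10 (remaining 6 vCPU)
vm17 (15 vCPU) → host 11 (remaining 1 vCPU)
11 hosts × 16 vCPU = 176 vCPU; used 143 vCPU; unused 33 vCPU.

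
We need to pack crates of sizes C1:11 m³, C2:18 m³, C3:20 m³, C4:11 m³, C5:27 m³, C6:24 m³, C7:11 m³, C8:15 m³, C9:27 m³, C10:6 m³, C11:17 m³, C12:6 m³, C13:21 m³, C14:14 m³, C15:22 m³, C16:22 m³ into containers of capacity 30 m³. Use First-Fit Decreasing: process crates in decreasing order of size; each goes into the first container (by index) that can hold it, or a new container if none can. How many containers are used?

Sorted descending: 27, 27, 24, 22, 22, 21, 20, 18, 17, 15, 14, 11, 11, 11, 6, 6.
Put 27 m³ in container 1; 3 m³ remain.
Put 27 m³ in container 2; 3 m³ remain.
Put 24 m³ in container 3; 6 m³ remain.
Put 22 m³ in container 4; 8 m³ remain.
Put 22 m³ in container 5; 8 m³ remain.
Put 21 m³ in container 6; 9 m³ remain.
Put 20 m³ in container 7; 10 m³ remain.
Put 18 m³ in container 8; 12 m³ remain.
Put 17 m³ in container 9; 13 m³ remain.
Put 15 m³ in container 10; 15 m³ remain.
Put 14 m³ in container 10; 1 m³ remain.
Put 11 m³ in container 8; 1 m³ remain.
Put 11 m³ in container 9; 2 m³ remain.
Put 11 m³ in container 11; 19 m³ remain.
Put 6 m³ in container 3; 0 m³ remain.
Put 6 m³ in container 4; 2 m³ remain.
Final containers: [27] [27] [24,6] [22,6] [22] [21] [20] [18,11] [17,11] [15,14] [11].

11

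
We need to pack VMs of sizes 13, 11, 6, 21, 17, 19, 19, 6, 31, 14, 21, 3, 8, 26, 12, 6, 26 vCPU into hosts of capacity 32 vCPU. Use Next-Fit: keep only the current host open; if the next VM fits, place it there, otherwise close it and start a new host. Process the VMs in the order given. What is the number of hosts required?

11 hosts

13 vCPU → host 1 (remaining 19 vCPU)
11 vCPU → host 1 (remaining 8 vCPU)
6 vCPU → host 1 (remaining 2 vCPU)
21 vCPU → host 2 (remaining 11 vCPU)
17 vCPU → host 3 (remaining 15 vCPU)
19 vCPU → host 4 (remaining 13 vCPU)
19 vCPU → host 5 (remaining 13 vCPU)
6 vCPU → host 5 (remaining 7 vCPU)
31 vCPU → host 6 (remaining 1 vCPU)
14 vCPU → host 7 (remaining 18 vCPU)
21 vCPU → host 8 (remaining 11 vCPU)
3 vCPU → host 8 (remaining 8 vCPU)
8 vCPU → host 8 (remaining 0 vCPU)
26 vCPU → host 9 (remaining 6 vCPU)
12 vCPU → host 10 (remaining 20 vCPU)
6 vCPU → host 10 (remaining 14 vCPU)
26 vCPU → host 11 (remaining 6 vCPU)
Final hosts: [13,11,6] [21] [17] [19] [19,6] [31] [14] [21,3,8] [26] [12,6] [26].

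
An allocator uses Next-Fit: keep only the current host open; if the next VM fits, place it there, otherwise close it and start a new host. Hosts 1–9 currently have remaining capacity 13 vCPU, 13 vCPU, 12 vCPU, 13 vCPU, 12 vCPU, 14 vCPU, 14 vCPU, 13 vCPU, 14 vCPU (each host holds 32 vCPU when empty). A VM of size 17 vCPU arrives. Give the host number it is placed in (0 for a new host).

Next-Fit only looks at host 9, which has 14 vCPU free.
17 vCPU does not fit, so a new host is opened.

0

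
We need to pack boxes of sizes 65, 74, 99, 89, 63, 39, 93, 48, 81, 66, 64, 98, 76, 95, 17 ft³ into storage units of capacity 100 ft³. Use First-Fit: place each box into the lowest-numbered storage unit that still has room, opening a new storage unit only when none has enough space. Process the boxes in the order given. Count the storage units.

65 ft³ → storage unit 1 (remaining 35 ft³)
74 ft³ → storage unit 2 (remaining 26 ft³)
99 ft³ → storage unit 3 (remaining 1 ft³)
89 ft³ → storage unit 4 (remaining 11 ft³)
63 ft³ → storage unit 5 (remaining 37 ft³)
39 ft³ → storage unit 6 (remaining 61 ft³)
93 ft³ → storage unit 7 (remaining 7 ft³)
48 ft³ → storage unit 6 (remaining 13 ft³)
81 ft³ → storage unit 8 (remaining 19 ft³)
66 ft³ → storage unit 9 (remaining 34 ft³)
64 ft³ → storage unit 10 (remaining 36 ft³)
98 ft³ → storage unit 11 (remaining 2 ft³)
76 ft³ → storage unit 12 (remaining 24 ft³)
95 ft³ → storage unit 13 (remaining 5 ft³)
17 ft³ → storage unit 1 (remaining 18 ft³)

13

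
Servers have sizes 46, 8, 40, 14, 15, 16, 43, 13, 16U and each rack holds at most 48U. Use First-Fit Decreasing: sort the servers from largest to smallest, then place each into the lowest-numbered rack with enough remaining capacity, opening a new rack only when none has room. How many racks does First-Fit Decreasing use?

5

Sorted descending: 46, 43, 40, 16, 16, 15, 14, 13, 8.
46U → rack 1 (remaining 2U)
43U → rack 2 (remaining 5U)
40U → rack 3 (remaining 8U)
16U → rack 4 (remaining 32U)
16U → rack 4 (remaining 16U)
15U → rack 4 (remaining 1U)
14U → rack 5 (remaining 34U)
13U → rack 5 (remaining 21U)
8U → rack 3 (remaining 0U)
Final racks: [46] [43] [40,8] [16,16,15] [14,13].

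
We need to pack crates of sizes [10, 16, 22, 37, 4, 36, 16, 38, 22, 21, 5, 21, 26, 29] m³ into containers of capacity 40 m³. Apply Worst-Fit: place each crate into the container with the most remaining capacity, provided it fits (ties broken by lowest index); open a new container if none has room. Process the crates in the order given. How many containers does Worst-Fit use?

Put 10 m³ in container 1; 30 m³ remain.
Put 16 m³ in container 1; 14 m³ remain.
Put 22 m³ in container 2; 18 m³ remain.
Put 37 m³ in container 3; 3 m³ remain.
Put 4 m³ in container 2; 14 m³ remain.
Put 36 m³ in container 4; 4 m³ remain.
Put 16 m³ in container 5; 24 m³ remain.
Put 38 m³ in container 6; 2 m³ remain.
Put 22 m³ in container 5; 2 m³ remain.
Put 21 m³ in container 7; 19 m³ remain.
Put 5 m³ in container 7; 14 m³ remain.
Put 21 m³ in container 8; 19 m³ remain.
Put 26 m³ in container 9; 14 m³ remain.
Put 29 m³ in container 10; 11 m³ remain.

10 containers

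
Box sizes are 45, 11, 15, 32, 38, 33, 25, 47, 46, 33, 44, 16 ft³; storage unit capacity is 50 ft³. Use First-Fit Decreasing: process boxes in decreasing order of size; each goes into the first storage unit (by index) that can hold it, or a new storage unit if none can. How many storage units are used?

9 storage units

Sorted descending: 47, 46, 45, 44, 38, 33, 33, 32, 25, 16, 15, 11.
47 ft³ → storage unit 1 (remaining 3 ft³)
46 ft³ → storage unit 2 (remaining 4 ft³)
45 ft³ → storage unit 3 (remaining 5 ft³)
44 ft³ → storage unit 4 (remaining 6 ft³)
38 ft³ → storage unit 5 (remaining 12 ft³)
33 ft³ → storage unit 6 (remaining 17 ft³)
33 ft³ → storage unit 7 (remaining 17 ft³)
32 ft³ → storage unit 8 (remaining 18 ft³)
25 ft³ → storage unit 9 (remaining 25 ft³)
16 ft³ → storage unit 6 (remaining 1 ft³)
15 ft³ → storage unit 7 (remaining 2 ft³)
11 ft³ → storage unit 5 (remaining 1 ft³)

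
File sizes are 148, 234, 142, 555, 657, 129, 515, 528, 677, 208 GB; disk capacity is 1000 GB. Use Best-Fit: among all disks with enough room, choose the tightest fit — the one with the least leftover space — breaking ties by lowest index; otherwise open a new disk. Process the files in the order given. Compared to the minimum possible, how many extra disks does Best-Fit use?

1

Best-Fit: [148,234,142] [555] [657,129,208] [515] [528] [677] → 6 disks.
5 files exceed 500 GB (half the capacity), and no two of those can share a disk, so at least 5 disks are needed.
An optimal packing achieves that bound: [677,234] [657,208,129] [555,148,142] [528] [515] → 5 disks.
Excess: 6 − 5 = 1.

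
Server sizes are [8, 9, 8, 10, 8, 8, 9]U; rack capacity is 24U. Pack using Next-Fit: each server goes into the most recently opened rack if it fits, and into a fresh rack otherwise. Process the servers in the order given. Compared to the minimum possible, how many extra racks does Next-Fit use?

Next-Fit: [8,9] [8,10] [8,8] [9] → 4 racks.
Total size 60U; any packing needs at least ⌈60/24⌉ = 3 racks.
An optimal packing achieves that bound: [10,9] [9,8] [8,8,8] → 3 racks.
Excess: 4 − 3 = 1.

1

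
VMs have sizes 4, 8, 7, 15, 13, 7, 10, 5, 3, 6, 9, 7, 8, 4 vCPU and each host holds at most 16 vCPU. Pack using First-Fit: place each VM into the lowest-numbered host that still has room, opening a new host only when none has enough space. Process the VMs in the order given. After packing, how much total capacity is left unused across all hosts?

host 1: place 4 vCPU, 12 vCPU left
host 1: place 8 vCPU, 4 vCPU left
host 2: place 7 vCPU, 9 vCPU left
host 3: place 15 vCPU, 1 vCPU left
host 4: place 13 vCPU, 3 vCPU left
host 2: place 7 vCPU, 2 vCPU left
host 5: place 10 vCPU, 6 vCPU left
host 5: place 5 vCPU, 1 vCPU left
host 1: place 3 vCPU, 1 vCPU left
host 6: place 6 vCPU, 10 vCPU left
host 6: place 9 vCPU, 1 vCPU left
host 7: place 7 vCPU, 9 vCPU left
host 7: place 8 vCPU, 1 vCPU left
host 8: place 4 vCPU, 12 vCPU left
8 hosts × 16 vCPU = 128 vCPU; used 106 vCPU; unused 22 vCPU.

22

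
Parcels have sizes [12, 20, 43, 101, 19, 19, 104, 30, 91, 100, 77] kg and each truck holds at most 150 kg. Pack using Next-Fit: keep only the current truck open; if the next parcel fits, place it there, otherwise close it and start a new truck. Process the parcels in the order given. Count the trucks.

6

truck 1: place 12 kg, 138 kg left
truck 1: place 20 kg, 118 kg left
truck 1: place 43 kg, 75 kg left
truck 2: place 101 kg, 49 kg left
truck 2: place 19 kg, 30 kg left
truck 2: place 19 kg, 11 kg left
truck 3: place 104 kg, 46 kg left
truck 3: place 30 kg, 16 kg left
truck 4: place 91 kg, 59 kg left
truck 5: place 100 kg, 50 kg left
truck 6: place 77 kg, 73 kg left
Final trucks: [12,20,43] [101,19,19] [104,30] [91] [100] [77].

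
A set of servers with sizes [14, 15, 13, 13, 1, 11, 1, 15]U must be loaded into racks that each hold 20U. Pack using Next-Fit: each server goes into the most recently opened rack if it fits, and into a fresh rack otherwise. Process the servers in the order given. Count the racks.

14U → rack 1 (remaining 6U)
15U → rack 2 (remaining 5U)
13U → rack 3 (remaining 7U)
13U → rack 4 (remaining 7U)
1U → rack 4 (remaining 6U)
11U → rack 5 (remaining 9U)
1U → rack 5 (remaining 8U)
15U → rack 6 (remaining 5U)
Final racks: [14] [15] [13] [13,1] [11,1] [15].

6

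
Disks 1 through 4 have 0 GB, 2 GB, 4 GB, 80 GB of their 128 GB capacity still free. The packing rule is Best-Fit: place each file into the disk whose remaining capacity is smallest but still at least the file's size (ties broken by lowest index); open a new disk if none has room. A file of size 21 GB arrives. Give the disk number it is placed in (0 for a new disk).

Disks with room: disk 4 (80 GB).
Tightest fit is disk 4 with 80 GB free.

4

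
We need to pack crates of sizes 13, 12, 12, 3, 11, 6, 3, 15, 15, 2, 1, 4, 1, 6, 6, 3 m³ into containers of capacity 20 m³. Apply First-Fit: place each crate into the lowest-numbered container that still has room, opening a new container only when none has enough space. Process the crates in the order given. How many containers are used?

container 1: place 13 m³, 7 m³ left
container 2: place 12 m³, 8 m³ left
container 3: place 12 m³, 8 m³ left
container 1: place 3 m³, 4 m³ left
container 4: place 11 m³, 9 m³ left
container 2: place 6 m³, 2 m³ left
container 1: place 3 m³, 1 m³ left
container 5: place 15 m³, 5 m³ left
container 6: place 15 m³, 5 m³ left
container 2: place 2 m³, 0 m³ left
container 1: place 1 m³, 0 m³ left
container 3: place 4 m³, 4 m³ left
container 3: place 1 m³, 3 m³ left
container 4: place 6 m³, 3 m³ left
container 7: place 6 m³, 14 m³ left
container 3: place 3 m³, 0 m³ left

7 containers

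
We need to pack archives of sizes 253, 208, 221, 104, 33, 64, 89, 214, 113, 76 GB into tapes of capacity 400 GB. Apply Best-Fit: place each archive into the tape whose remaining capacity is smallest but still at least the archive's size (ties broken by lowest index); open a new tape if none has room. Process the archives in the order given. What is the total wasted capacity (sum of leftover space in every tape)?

225

Put 253 GB in tape 1; 147 GB remain.
Put 208 GB in tape 2; 192 GB remain.
Put 221 GB in tape 3; 179 GB remain.
Put 104 GB in tape 1; 43 GB remain.
Put 33 GB in tape 1; 10 GB remain.
Put 64 GB in tape 3; 115 GB remain.
Put 89 GB in tape 3; 26 GB remain.
Put 214 GB in tape 4; 186 GB remain.
Put 113 GB in tape 4; 73 GB remain.
Put 76 GB in tape 2; 116 GB remain.
4 tapes × 400 GB = 1600 GB; used 1375 GB; unused 225 GB.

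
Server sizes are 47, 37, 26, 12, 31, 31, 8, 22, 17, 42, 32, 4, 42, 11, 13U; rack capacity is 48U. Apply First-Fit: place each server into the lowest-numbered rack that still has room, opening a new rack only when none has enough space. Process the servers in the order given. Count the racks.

9

Put 47U in rack 1; 1U remain.
Put 37U in rack 2; 11U remain.
Put 26U in rack 3; 22U remain.
Put 12U in rack 3; 10U remain.
Put 31U in rack 4; 17U remain.
Put 31U in rack 5; 17U remain.
Put 8U in rack 2; 3U remain.
Put 22U in rack 6; 26U remain.
Put 17U in rack 4; 0U remain.
Put 42U in rack 7; 6U remain.
Put 32U in rack 8; 16U remain.
Put 4U in rack 3; 6U remain.
Put 42U in rack 9; 6U remain.
Put 11U in rack 5; 6U remain.
Put 13U in rack 6; 13U remain.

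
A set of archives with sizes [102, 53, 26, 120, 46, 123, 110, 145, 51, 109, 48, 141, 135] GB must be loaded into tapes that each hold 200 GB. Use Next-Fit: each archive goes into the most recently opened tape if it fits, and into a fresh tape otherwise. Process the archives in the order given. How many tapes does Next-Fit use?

8

102 GB → tape 1 (remaining 98 GB)
53 GB → tape 1 (remaining 45 GB)
26 GB → tape 1 (remaining 19 GB)
120 GB → tape 2 (remaining 80 GB)
46 GB → tape 2 (remaining 34 GB)
123 GB → tape 3 (remaining 77 GB)
110 GB → tape 4 (remaining 90 GB)
145 GB → tape 5 (remaining 55 GB)
51 GB → tape 5 (remaining 4 GB)
109 GB → tape 6 (remaining 91 GB)
48 GB → tape 6 (remaining 43 GB)
141 GB → tape 7 (remaining 59 GB)
135 GB → tape 8 (remaining 65 GB)
Final tapes: [102,53,26] [120,46] [123] [110] [145,51] [109,48] [141] [135].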